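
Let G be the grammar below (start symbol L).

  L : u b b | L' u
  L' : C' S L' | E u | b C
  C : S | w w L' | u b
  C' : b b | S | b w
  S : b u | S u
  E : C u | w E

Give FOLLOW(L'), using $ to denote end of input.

In L : L' u: add FIRST(u) = { u }.
In L' : C' S L': L' is at the end, add FOLLOW(L') = { u }.
In C : w w L': L' is at the end, add FOLLOW(C) = { u }.
Union: FOLLOW(L') = { u }.

{ u }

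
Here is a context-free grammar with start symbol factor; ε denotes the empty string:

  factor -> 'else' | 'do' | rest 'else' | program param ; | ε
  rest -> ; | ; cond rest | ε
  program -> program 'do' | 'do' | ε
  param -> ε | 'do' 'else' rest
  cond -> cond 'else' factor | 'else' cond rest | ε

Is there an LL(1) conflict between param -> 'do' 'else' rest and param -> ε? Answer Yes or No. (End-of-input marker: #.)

FIRST('do' 'else' rest) = { 'do' } and FIRST(ε) = { ε }.
The second is nullable but FOLLOW(param) = { ; } is disjoint from FIRST of the first.

No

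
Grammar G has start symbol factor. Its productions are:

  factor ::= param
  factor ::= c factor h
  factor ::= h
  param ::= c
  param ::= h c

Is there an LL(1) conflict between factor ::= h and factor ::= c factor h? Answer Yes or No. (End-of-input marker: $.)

No

FIRST(h) = { h } and FIRST(c factor h) = { c }.
The FIRST sets are disjoint and neither alternative is nullable — no conflict.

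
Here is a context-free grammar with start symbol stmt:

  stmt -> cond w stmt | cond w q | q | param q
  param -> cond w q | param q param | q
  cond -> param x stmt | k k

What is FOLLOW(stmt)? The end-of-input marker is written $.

{ $, w }

stmt is the start symbol, so $ ∈ FOLLOW(stmt).
In stmt -> cond w stmt: stmt is at the end, add FOLLOW(stmt) = { $, w }.
In cond -> param x stmt: stmt is at the end, add FOLLOW(cond) = { w }.
Union: FOLLOW(stmt) = { $, w }.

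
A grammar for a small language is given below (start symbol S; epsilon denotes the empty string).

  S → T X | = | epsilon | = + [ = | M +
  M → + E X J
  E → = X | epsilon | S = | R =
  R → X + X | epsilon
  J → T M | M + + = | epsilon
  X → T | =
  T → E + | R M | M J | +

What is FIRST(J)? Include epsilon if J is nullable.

From J → T M: add FIRST(T) = { +, = }.
From J → M + + =: add FIRST(M) = { + }.
J → epsilon contributes epsilon.
Union: FIRST(J) = { +, =, epsilon }.

{ +, =, epsilon }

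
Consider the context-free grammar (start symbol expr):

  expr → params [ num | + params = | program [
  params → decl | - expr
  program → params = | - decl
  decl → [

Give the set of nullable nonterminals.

{ } (none)

No nonterminal has an empty production or an RHS whose symbols are all nullable.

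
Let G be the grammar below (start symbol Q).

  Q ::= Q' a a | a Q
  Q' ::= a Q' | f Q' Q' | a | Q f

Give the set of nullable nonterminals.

No nonterminal has an empty production or an RHS whose symbols are all nullable.

{ } (none)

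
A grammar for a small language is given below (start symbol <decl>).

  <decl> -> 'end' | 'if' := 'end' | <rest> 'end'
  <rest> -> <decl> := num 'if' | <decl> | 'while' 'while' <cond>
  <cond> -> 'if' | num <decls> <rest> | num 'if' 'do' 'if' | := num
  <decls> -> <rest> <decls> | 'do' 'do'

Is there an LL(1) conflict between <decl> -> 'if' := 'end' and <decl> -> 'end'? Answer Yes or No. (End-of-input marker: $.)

No

FIRST('if' := 'end') = { 'if' } and FIRST('end') = { 'end' }.
The FIRST sets are disjoint and neither alternative is nullable — no conflict.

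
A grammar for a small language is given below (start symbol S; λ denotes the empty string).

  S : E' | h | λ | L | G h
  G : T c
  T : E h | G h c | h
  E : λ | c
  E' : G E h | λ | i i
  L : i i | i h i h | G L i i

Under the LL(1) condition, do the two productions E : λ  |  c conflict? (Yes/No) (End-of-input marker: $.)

No

FIRST(λ) = { λ } and FIRST(c) = { c }.
The first is nullable but FOLLOW(E) = { h } is disjoint from FIRST of the second.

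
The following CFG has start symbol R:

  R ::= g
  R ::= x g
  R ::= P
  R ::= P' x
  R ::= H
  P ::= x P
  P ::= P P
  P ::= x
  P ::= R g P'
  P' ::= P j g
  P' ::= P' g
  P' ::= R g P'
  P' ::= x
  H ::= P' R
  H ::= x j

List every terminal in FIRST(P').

From P' ::= P j g: add FIRST(P) = { g, x }.
From P' ::= P' g: add FIRST(P') = { g, x }.
From P' ::= R g P': add FIRST(R) = { g, x }.
P' ::= x contributes {x}.
Union: FIRST(P') = { g, x }.

{ g, x }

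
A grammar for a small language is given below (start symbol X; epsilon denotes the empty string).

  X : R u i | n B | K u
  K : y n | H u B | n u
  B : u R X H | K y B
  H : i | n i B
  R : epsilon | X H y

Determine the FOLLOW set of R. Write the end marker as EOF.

In X : R u i: add FIRST(u i) = { u }.
In B : u R X H: add FIRST(X H) = { i, n, u, y }.
Union: FOLLOW(R) = { i, n, u, y }.

{ i, n, u, y }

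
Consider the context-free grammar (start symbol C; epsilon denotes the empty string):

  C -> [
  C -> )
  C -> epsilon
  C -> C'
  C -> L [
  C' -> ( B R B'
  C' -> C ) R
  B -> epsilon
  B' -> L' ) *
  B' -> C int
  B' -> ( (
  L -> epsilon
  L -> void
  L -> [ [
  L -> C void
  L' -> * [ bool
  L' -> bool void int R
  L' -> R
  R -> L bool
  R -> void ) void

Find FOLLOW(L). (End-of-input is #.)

In C -> L [: add FIRST([) = { [ }.
In R -> L bool: add FIRST(bool) = { bool }.
Union: FOLLOW(L) = { [, bool }.

{ [, bool }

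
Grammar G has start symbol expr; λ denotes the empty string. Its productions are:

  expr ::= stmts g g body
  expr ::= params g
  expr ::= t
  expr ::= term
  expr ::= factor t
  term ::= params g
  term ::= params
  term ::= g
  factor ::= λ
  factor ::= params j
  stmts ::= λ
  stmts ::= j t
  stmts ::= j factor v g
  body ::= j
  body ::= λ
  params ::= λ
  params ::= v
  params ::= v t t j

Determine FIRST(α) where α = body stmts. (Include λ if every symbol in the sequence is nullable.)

{ j, λ }

Add FIRST(body)\{λ} = { j }; body is nullable, continue.
Add FIRST(stmts)\{λ} = { j }; stmts is nullable, continue.
Every symbol is nullable, so include λ.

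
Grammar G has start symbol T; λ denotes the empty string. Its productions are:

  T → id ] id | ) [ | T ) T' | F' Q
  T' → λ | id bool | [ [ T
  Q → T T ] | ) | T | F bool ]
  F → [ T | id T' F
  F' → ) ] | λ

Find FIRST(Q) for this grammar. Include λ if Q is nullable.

{ ), [, id }

From Q → T T ]: add FIRST(T) = { ), [, id }.
Q → ) contributes {)}.
From Q → T: add FIRST(T) = { ), [, id }.
From Q → F bool ]: add FIRST(F) = { [, id }.
Union: FIRST(Q) = { ), [, id }.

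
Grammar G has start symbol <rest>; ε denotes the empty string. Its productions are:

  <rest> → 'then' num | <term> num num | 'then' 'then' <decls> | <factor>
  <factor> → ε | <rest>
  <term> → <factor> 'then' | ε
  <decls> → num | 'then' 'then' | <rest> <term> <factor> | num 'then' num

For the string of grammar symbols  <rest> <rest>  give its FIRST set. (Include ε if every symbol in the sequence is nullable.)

{ 'then', num, ε }

Add FIRST(<rest>)\{ε} = { 'then', num }; <rest> is nullable, continue.
Add FIRST(<rest>)\{ε} = { 'then', num }; <rest> is nullable, continue.
Every symbol is nullable, so include ε.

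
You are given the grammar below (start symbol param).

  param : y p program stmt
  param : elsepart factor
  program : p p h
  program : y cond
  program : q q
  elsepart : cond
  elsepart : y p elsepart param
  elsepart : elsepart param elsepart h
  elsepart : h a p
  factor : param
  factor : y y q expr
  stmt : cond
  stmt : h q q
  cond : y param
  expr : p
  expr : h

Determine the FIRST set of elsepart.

From elsepart : cond: add FIRST(cond) = { y }.
elsepart : y p elsepart param contributes {y}.
From elsepart : elsepart param elsepart h: add FIRST(elsepart) = { h, y }.
elsepart : h a p contributes {h}.
Union: FIRST(elsepart) = { h, y }.

{ h, y }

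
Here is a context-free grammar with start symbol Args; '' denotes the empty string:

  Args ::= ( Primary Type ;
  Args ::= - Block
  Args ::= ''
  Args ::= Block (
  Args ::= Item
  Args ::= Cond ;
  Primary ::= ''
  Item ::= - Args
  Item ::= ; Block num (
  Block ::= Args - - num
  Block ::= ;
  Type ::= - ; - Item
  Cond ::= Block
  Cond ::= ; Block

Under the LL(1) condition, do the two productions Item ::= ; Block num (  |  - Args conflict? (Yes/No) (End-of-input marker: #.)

FIRST(; Block num () = { ; } and FIRST(- Args) = { - }.
The FIRST sets are disjoint and neither alternative is nullable — no conflict.

No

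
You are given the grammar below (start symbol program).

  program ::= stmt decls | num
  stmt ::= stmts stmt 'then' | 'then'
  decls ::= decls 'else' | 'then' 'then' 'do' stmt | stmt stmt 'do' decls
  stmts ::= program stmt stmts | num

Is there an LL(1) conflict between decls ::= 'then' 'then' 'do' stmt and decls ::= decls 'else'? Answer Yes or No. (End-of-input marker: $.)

FIRST('then' 'then' 'do' stmt) = { 'then' } and FIRST(decls 'else') = { 'then', num }.
Both contain 'then', so the two alternatives are not disjoint — LL(1) conflict.

Yes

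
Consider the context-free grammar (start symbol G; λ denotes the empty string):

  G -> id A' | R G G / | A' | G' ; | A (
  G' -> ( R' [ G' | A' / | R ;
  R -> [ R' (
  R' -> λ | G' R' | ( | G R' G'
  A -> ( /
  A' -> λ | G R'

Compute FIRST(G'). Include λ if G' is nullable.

{ (, /, [, id }

G' -> ( R' [ G' contributes {(}.
From G' -> A' /: A' nullable, take FIRST(A') ∪ {/} = { (, /, [, id }.
From G' -> R ;: add FIRST(R) = { [ }.
Union: FIRST(G') = { (, /, [, id }.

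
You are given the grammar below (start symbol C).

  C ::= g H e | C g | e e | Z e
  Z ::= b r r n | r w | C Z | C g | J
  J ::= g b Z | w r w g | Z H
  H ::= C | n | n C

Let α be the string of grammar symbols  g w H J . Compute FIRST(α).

{ g }

g is a terminal; add {g} and stop.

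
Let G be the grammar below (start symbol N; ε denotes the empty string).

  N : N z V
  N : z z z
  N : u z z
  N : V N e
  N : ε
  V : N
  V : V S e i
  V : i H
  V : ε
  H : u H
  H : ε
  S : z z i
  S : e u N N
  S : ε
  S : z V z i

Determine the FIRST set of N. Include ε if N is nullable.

From N : N z V: N nullable, take FIRST(N) ∪ {z} = { e, i, u, z }.
N : z z z contributes {z}.
N : u z z contributes {u}.
From N : V N e: V, N nullable, take FIRST(V) ∪ FIRST(N) ∪ {e} = { e, i, u, z }.
N : ε contributes ε.
Union: FIRST(N) = { e, i, u, z, ε }.

{ e, i, u, z, ε }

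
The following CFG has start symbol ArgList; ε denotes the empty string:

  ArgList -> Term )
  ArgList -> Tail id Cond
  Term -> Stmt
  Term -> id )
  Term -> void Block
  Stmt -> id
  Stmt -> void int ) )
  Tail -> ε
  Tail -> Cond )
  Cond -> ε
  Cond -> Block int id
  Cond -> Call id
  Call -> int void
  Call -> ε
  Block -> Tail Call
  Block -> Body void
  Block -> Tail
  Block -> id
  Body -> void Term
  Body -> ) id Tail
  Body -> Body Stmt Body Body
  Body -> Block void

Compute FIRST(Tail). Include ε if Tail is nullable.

Tail -> ε contributes ε.
From Tail -> Cond ): Cond nullable, take FIRST(Cond) ∪ {)} = { ), id, int, void }.
Union: FIRST(Tail) = { ), id, int, void, ε }.

{ ), id, int, void, ε }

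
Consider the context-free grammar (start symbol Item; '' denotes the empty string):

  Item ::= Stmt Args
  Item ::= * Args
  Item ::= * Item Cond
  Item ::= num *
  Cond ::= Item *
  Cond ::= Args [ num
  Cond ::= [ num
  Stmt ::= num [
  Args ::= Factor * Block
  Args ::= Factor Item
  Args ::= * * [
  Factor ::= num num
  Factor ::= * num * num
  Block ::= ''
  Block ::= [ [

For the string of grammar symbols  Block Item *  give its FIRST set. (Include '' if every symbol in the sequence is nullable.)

{ *, [, num }

Add FIRST(Block)\{''} = { [ }; Block is nullable, continue.
Add FIRST(Item) = { *, num }; Item is not nullable, stop.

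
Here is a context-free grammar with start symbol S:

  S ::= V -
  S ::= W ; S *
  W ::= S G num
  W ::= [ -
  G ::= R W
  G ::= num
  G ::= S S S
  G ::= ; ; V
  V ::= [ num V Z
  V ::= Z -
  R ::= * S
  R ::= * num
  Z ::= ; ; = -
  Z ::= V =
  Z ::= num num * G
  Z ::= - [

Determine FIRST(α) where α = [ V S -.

[ is a terminal; add {[} and stop.

{ [ }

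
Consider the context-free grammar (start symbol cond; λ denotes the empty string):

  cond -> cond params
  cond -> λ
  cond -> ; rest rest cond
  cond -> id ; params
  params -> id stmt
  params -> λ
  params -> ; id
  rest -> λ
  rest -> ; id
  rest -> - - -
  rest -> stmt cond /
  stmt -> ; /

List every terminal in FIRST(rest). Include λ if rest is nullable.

{ -, ;, λ }

rest -> λ contributes λ.
rest -> ; id contributes {;}.
rest -> - - - contributes {-}.
From rest -> stmt cond /: add FIRST(stmt) = { ; }.
Union: FIRST(rest) = { -, ;, λ }.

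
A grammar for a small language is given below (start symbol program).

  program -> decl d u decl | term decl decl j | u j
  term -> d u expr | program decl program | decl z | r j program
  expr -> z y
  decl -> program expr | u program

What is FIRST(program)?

From program -> decl d u decl: add FIRST(decl) = { d, r, u }.
From program -> term decl decl j: add FIRST(term) = { d, r, u }.
program -> u j contributes {u}.
Union: FIRST(program) = { d, r, u }.

{ d, r, u }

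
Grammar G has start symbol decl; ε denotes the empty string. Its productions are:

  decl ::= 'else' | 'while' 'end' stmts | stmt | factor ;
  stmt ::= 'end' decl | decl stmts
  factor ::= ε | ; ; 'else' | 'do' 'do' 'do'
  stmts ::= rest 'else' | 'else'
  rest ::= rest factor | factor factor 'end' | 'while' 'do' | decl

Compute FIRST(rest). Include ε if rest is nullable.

{ 'do', 'else', 'end', 'while', ; }

From rest ::= rest factor: add FIRST(rest) = { 'do', 'else', 'end', 'while', ; }.
From rest ::= factor factor 'end': factor, factor nullable, take FIRST(factor) ∪ FIRST(factor) ∪ {'end'} = { 'do', 'end', ; }.
rest ::= 'while' 'do' contributes {'while'}.
From rest ::= decl: add FIRST(decl) = { 'do', 'else', 'end', 'while', ; }.
Union: FIRST(rest) = { 'do', 'else', 'end', 'while', ; }.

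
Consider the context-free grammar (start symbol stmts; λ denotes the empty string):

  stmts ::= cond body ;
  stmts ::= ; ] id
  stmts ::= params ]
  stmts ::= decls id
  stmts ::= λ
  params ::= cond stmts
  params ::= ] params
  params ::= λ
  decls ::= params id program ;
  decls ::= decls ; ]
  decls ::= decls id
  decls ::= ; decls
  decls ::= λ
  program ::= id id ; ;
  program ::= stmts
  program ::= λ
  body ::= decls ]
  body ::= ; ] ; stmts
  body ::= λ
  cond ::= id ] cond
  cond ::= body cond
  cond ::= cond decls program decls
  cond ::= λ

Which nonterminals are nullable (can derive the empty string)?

{ body, cond, decls, params, program, stmts }

Directly nullable (have an λ-production): stmts, params, decls, program, body, cond.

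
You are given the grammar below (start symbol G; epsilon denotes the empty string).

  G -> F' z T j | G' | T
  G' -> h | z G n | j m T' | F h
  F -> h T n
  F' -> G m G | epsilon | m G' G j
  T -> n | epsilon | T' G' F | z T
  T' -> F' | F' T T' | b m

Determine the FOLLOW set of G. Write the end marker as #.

{ #, b, h, j, m, n, z }

G is the start symbol, so # ∈ FOLLOW(G).
In G' -> z G n: add FIRST(n) = { n }.
In F' -> G m G: add FIRST(m G) = { m }.
In F' -> G m G: G is at the end, add FOLLOW(F') = { #, b, h, j, m, n, z }.
In F' -> m G' G j: add FIRST(j) = { j }.
Union: FOLLOW(G) = { #, b, h, j, m, n, z }.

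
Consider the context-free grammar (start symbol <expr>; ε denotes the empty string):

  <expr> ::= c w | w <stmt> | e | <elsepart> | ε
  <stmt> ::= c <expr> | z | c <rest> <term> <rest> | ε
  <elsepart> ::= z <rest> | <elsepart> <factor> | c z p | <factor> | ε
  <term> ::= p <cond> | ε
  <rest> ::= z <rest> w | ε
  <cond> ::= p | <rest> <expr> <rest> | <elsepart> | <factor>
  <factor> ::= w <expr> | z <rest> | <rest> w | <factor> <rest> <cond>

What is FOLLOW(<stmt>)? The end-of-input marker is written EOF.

{ EOF, c, e, p, w, z }

In <expr> ::= w <stmt>: <stmt> is at the end, add FOLLOW(<expr>) = { EOF, c, e, p, w, z }.
Union: FOLLOW(<stmt>) = { EOF, c, e, p, w, z }.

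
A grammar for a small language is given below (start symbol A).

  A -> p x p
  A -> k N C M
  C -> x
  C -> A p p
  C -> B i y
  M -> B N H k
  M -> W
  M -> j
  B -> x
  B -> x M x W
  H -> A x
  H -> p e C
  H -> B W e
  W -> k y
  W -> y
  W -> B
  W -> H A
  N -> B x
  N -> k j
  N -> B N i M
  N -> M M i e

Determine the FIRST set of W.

W -> k y contributes {k}.
W -> y contributes {y}.
From W -> B: add FIRST(B) = { x }.
From W -> H A: add FIRST(H) = { k, p, x }.
Union: FIRST(W) = { k, p, x, y }.

{ k, p, x, y }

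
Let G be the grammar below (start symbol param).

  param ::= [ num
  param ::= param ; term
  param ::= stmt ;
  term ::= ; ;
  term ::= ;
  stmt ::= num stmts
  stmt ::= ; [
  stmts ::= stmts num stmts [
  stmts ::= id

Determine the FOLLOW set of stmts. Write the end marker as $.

{ ;, [, num }

In stmt ::= num stmts: stmts is at the end, add FOLLOW(stmt) = { ; }.
In stmts ::= stmts num stmts [: add FIRST(num stmts [) = { num }.
In stmts ::= stmts num stmts [: add FIRST([) = { [ }.
Union: FOLLOW(stmts) = { ;, [, num }.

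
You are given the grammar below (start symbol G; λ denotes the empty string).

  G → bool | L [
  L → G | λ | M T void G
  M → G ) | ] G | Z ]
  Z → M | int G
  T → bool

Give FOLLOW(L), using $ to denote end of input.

In G → L [: add FIRST([) = { [ }.
Union: FOLLOW(L) = { [ }.

{ [ }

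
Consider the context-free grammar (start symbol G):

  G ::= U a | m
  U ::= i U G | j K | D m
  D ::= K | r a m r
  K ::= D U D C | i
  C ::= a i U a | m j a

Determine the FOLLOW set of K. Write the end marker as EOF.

In U ::= j K: K is at the end, add FOLLOW(U) = { a, i, j, m, r }.
In D ::= K: K is at the end, add FOLLOW(D) = { a, i, j, m, r }.
Union: FOLLOW(K) = { a, i, j, m, r }.

{ a, i, j, m, r }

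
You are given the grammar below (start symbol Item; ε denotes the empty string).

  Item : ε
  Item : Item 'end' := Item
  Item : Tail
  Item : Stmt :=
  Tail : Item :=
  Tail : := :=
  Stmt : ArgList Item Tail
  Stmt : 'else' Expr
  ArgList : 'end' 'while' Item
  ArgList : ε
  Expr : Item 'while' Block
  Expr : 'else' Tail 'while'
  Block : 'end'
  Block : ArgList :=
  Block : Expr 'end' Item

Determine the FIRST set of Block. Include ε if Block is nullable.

{ 'else', 'end', 'while', := }

Block : 'end' contributes {'end'}.
From Block : ArgList :=: ArgList nullable, take FIRST(ArgList) ∪ {:=} = { 'end', := }.
From Block : Expr 'end' Item: add FIRST(Expr) = { 'else', 'end', 'while', := }.
Union: FIRST(Block) = { 'else', 'end', 'while', := }.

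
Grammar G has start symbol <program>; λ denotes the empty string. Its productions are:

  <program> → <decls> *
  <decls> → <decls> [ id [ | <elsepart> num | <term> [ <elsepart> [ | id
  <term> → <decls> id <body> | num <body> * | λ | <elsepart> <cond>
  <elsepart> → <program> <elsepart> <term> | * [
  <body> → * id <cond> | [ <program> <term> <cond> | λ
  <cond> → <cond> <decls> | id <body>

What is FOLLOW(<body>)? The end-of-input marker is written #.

{ *, [, id, num }

In <term> → <decls> id <body>: <body> is at the end, add FOLLOW(<term>) = { *, [, id, num }.
In <term> → num <body> *: add FIRST(*) = { * }.
In <cond> → id <body>: <body> is at the end, add FOLLOW(<cond>) = { *, [, id, num }.
Union: FOLLOW(<body>) = { *, [, id, num }.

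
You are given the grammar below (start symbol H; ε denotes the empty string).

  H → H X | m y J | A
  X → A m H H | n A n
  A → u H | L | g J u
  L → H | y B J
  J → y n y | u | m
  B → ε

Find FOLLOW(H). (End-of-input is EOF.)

H is the start symbol, so EOF ∈ FOLLOW(H).
In H → H X: add FIRST(X) = { g, m, n, u, y }.
In X → A m H H: add FIRST(H) = { g, m, u, y }.
In X → A m H H: H is at the end, add FOLLOW(X) = { EOF, g, m, n, u, y }.
In A → u H: H is at the end, add FOLLOW(A) = { EOF, g, m, n, u, y }.
In L → H: H is at the end, add FOLLOW(L) = { EOF, g, m, n, u, y }.
Union: FOLLOW(H) = { EOF, g, m, n, u, y }.

{ EOF, g, m, n, u, y }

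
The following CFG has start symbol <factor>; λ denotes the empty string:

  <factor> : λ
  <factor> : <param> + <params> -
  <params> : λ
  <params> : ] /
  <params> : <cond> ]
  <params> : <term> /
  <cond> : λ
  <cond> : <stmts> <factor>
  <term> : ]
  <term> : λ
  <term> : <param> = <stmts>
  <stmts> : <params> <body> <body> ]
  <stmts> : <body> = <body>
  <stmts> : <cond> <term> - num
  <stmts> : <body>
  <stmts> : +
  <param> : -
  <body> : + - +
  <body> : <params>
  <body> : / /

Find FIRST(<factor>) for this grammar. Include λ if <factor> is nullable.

<factor> : λ contributes λ.
From <factor> : <param> + <params> -: add FIRST(<param>) = { - }.
Union: FIRST(<factor>) = { -, λ }.

{ -, λ }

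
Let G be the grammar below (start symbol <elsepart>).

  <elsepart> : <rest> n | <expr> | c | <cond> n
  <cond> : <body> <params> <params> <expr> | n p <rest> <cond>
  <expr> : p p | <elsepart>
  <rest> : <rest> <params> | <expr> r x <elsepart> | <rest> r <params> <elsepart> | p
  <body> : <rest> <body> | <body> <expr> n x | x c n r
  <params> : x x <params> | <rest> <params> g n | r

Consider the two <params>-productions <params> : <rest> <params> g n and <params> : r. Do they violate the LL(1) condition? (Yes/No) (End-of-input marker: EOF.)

FIRST(<rest> <params> g n) = { c, n, p, x } and FIRST(r) = { r }.
The FIRST sets are disjoint and neither alternative is nullable — no conflict.

No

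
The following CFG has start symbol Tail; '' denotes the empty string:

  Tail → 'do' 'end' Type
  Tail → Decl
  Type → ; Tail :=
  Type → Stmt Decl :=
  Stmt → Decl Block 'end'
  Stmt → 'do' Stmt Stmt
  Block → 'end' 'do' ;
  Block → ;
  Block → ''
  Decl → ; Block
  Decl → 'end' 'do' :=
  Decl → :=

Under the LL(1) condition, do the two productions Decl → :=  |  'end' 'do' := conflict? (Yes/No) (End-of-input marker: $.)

FIRST(:=) = { := } and FIRST('end' 'do' :=) = { 'end' }.
The FIRST sets are disjoint and neither alternative is nullable — no conflict.

No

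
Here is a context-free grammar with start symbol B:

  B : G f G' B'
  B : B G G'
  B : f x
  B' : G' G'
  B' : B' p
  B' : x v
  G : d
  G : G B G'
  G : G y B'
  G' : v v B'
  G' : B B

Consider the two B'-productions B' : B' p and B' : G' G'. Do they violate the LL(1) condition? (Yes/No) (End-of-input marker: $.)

FIRST(B' p) = { d, f, v, x } and FIRST(G' G') = { d, f, v }.
Both contain d, so the two alternatives are not disjoint — LL(1) conflict.

Yes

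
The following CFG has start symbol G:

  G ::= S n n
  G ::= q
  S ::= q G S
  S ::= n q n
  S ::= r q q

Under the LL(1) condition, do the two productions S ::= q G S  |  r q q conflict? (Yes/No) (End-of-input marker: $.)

No

FIRST(q G S) = { q } and FIRST(r q q) = { r }.
The FIRST sets are disjoint and neither alternative is nullable — no conflict.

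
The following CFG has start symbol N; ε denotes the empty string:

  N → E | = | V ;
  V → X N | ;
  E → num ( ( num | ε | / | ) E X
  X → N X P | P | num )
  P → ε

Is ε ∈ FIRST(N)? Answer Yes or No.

Yes

N → E and each of E is nullable, so N ⇒* ε.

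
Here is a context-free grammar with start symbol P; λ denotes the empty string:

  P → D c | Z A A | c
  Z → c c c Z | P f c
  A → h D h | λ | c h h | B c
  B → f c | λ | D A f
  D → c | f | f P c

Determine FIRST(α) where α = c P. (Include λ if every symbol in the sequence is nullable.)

c is a terminal; add {c} and stop.

{ c }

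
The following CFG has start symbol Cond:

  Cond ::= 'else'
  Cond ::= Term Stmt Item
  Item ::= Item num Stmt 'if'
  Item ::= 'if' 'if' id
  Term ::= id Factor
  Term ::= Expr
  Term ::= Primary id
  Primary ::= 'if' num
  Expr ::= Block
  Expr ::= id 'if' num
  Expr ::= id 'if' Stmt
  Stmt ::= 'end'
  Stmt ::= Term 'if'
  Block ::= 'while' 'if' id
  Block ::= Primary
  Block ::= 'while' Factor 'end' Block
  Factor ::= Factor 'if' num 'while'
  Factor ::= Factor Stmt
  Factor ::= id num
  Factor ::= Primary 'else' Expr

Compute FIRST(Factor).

From Factor ::= Factor 'if' num 'while': add FIRST(Factor) = { 'if', id }.
From Factor ::= Factor Stmt: add FIRST(Factor) = { 'if', id }.
Factor ::= id num contributes {id}.
From Factor ::= Primary 'else' Expr: add FIRST(Primary) = { 'if' }.
Union: FIRST(Factor) = { 'if', id }.

{ 'if', id }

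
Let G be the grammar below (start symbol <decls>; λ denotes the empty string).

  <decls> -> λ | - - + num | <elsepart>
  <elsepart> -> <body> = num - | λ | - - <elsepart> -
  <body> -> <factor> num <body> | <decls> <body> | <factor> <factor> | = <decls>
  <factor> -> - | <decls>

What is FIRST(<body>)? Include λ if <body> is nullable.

{ -, =, num, λ }

From <body> -> <factor> num <body>: <factor> nullable, take FIRST(<factor>) ∪ {num} = { -, =, num }.
From <body> -> <decls> <body>: <decls>, <body> nullable, take FIRST(<decls>) ∪ FIRST(<body>) = { -, =, num }; also λ since the whole RHS is nullable.
From <body> -> <factor> <factor>: <factor>, <factor> nullable, take FIRST(<factor>) ∪ FIRST(<factor>) = { -, =, num }; also λ since the whole RHS is nullable.
<body> -> = <decls> contributes {=}.
Union: FIRST(<body>) = { -, =, num, λ }.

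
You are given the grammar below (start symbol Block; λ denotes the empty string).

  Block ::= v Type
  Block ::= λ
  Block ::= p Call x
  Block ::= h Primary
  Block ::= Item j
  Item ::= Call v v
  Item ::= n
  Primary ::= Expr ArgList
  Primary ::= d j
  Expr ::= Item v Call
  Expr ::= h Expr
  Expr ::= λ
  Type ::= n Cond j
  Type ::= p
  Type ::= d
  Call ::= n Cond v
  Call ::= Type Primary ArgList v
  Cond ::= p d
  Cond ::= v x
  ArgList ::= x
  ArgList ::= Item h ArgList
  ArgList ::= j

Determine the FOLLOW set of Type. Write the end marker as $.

In Block ::= v Type: Type is at the end, add FOLLOW(Block) = { $ }.
In Call ::= Type Primary ArgList v: add FIRST(Primary ArgList v) = { d, h, j, n, p, x }.
Union: FOLLOW(Type) = { $, d, h, j, n, p, x }.

{ $, d, h, j, n, p, x }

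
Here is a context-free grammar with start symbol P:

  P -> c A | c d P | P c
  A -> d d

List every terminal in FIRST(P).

{ c }

P -> c A contributes {c}.
P -> c d P contributes {c}.
From P -> P c: add FIRST(P) = { c }.
Union: FIRST(P) = { c }.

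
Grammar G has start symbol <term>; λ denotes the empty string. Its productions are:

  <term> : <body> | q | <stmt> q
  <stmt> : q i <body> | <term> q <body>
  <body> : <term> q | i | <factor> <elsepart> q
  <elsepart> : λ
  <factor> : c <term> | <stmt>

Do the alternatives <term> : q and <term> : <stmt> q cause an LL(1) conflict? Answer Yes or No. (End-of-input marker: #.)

FIRST(q) = { q } and FIRST(<stmt> q) = { c, i, q }.
Both contain q, so the two alternatives are not disjoint — LL(1) conflict.

Yes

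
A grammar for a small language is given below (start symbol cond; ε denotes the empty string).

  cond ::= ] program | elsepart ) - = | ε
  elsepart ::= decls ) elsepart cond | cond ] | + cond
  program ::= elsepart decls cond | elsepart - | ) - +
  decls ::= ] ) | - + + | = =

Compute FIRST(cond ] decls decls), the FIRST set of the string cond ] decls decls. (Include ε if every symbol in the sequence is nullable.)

Add FIRST(cond)\{ε} = { +, -, =, ] }; cond is nullable, continue.
] is a terminal; add {]} and stop.

{ +, -, =, ] }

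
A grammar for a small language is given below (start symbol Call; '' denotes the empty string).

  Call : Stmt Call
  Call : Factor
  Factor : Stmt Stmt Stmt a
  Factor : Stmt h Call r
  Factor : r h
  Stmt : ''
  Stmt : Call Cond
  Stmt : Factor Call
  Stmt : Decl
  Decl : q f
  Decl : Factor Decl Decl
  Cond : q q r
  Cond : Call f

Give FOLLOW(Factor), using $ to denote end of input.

{ $, a, f, h, q, r }

In Call : Factor: Factor is at the end, add FOLLOW(Call) = { $, a, f, h, q, r }.
In Stmt : Factor Call: add FIRST(Call) = { a, h, q, r }.
In Decl : Factor Decl Decl: add FIRST(Decl Decl) = { a, h, q, r }.
Union: FOLLOW(Factor) = { $, a, f, h, q, r }.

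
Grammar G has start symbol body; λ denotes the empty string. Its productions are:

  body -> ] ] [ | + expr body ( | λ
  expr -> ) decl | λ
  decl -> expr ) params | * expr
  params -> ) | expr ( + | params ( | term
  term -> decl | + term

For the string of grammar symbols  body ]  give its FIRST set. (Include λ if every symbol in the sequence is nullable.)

Add FIRST(body)\{λ} = { +, ] }; body is nullable, continue.
] is a terminal; add {]} and stop.

{ +, ] }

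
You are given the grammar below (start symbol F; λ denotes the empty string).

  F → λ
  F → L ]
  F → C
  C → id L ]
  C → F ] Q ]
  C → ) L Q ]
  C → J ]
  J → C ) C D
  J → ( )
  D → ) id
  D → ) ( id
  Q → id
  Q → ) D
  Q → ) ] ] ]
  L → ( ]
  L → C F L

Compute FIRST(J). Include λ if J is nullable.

From J → C ) C D: add FIRST(C) = { (, ), ], id }.
J → ( ) contributes {(}.
Union: FIRST(J) = { (, ), ], id }.

{ (, ), ], id }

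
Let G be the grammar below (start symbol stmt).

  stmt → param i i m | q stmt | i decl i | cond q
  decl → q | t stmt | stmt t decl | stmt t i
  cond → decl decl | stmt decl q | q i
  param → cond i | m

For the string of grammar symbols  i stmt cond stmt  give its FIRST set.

{ i }

i is a terminal; add {i} and stop.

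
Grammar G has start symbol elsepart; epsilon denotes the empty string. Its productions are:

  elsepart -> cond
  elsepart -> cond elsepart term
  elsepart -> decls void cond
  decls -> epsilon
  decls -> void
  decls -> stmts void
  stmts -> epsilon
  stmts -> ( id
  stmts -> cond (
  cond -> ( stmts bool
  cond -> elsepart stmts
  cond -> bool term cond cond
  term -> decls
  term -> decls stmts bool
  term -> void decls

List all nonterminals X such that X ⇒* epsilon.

Directly nullable (have an epsilon-production): decls, stmts.
term -> decls with every symbol nullable, so term is nullable.
No other nonterminal has a production whose RHS symbols are all nullable.

{ decls, stmts, term }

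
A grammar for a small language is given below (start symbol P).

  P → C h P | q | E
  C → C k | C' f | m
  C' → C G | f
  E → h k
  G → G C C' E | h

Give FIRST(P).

From P → C h P: add FIRST(C) = { f, m }.
P → q contributes {q}.
From P → E: add FIRST(E) = { h }.
Union: FIRST(P) = { f, h, m, q }.

{ f, h, m, q }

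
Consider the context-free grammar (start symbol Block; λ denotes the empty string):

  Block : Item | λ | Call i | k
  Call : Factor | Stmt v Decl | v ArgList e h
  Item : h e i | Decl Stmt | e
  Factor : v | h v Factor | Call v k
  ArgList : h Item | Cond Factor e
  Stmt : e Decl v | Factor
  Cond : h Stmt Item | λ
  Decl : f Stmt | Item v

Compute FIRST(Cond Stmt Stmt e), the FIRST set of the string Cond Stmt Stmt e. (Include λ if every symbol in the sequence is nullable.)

{ e, h, v }

Add FIRST(Cond)\{λ} = { h }; Cond is nullable, continue.
Add FIRST(Stmt) = { e, h, v }; Stmt is not nullable, stop.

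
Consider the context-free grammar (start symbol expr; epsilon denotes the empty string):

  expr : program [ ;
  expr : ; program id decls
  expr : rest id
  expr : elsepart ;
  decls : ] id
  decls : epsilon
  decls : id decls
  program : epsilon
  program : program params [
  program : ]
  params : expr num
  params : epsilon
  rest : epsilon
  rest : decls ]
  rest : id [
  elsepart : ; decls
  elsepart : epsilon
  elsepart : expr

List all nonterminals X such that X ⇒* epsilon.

{ decls, elsepart, params, program, rest }

Directly nullable (have an epsilon-production): decls, program, params, rest, elsepart.
No other nonterminal has a production whose RHS symbols are all nullable.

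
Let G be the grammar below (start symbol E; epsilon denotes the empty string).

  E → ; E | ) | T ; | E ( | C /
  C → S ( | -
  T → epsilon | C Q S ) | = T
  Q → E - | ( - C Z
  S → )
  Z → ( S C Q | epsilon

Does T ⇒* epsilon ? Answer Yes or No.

T has an epsilon-production, so T ⇒ epsilon.

Yes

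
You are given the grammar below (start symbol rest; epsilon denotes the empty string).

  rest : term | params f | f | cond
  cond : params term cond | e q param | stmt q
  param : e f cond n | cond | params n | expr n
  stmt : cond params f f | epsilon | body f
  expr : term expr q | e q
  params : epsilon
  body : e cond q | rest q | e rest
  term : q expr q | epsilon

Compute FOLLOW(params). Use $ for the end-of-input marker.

{ e, f, n, q }

In rest : params f: add FIRST(f) = { f }.
In cond : params term cond: add FIRST(term cond) = { e, f, q }.
In param : params n: add FIRST(n) = { n }.
In stmt : cond params f f: add FIRST(f f) = { f }.
Union: FOLLOW(params) = { e, f, n, q }.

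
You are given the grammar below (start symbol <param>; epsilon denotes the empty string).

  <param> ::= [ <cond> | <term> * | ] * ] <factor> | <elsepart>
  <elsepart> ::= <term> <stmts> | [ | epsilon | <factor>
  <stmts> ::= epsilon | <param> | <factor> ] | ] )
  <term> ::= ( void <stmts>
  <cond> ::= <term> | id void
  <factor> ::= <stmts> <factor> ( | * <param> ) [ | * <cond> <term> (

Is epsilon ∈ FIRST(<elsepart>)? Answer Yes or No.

<elsepart> has an epsilon-production, so <elsepart> ⇒ epsilon.

Yes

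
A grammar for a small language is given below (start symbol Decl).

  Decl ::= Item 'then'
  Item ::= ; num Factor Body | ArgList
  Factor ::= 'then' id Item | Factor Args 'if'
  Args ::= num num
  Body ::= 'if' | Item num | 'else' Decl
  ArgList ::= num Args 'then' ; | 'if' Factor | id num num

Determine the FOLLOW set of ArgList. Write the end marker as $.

{ 'else', 'if', 'then', ;, id, num }

In Item ::= ArgList: ArgList is at the end, add FOLLOW(Item) = { 'else', 'if', 'then', ;, id, num }.
Union: FOLLOW(ArgList) = { 'else', 'if', 'then', ;, id, num }.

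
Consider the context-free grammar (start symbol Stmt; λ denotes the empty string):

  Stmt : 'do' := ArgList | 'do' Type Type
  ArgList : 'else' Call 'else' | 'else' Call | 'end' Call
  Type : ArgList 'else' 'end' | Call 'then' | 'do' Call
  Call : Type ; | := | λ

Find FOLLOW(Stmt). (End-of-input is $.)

{ $ }

Stmt is the start symbol, so $ ∈ FOLLOW(Stmt).
Union: FOLLOW(Stmt) = { $ }.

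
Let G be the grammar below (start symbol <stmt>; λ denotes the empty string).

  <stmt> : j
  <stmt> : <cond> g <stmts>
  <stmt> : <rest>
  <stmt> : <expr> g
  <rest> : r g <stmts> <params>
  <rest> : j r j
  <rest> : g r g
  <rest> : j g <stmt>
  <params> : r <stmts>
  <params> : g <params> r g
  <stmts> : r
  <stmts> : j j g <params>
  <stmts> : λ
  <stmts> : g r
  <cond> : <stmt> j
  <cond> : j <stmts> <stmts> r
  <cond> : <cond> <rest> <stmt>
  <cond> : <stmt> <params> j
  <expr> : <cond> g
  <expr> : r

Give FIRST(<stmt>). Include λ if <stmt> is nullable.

<stmt> : j contributes {j}.
From <stmt> : <cond> g <stmts>: add FIRST(<cond>) = { g, j, r }.
From <stmt> : <rest>: add FIRST(<rest>) = { g, j, r }.
From <stmt> : <expr> g: add FIRST(<expr>) = { g, j, r }.
Union: FIRST(<stmt>) = { g, j, r }.

{ g, j, r }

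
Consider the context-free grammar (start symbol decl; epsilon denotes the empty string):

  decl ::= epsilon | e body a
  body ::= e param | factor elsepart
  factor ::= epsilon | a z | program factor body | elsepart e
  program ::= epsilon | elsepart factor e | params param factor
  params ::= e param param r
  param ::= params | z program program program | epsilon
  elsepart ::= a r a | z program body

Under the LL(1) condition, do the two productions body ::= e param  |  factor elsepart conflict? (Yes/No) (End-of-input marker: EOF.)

Yes

FIRST(e param) = { e } and FIRST(factor elsepart) = { a, e, z }.
Both contain e, so the two alternatives are not disjoint — LL(1) conflict.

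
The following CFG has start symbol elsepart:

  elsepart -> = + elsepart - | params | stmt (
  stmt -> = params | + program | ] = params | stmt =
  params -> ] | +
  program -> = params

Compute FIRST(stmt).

{ +, =, ] }

stmt -> = params contributes {=}.
stmt -> + program contributes {+}.
stmt -> ] = params contributes {]}.
From stmt -> stmt =: add FIRST(stmt) = { +, =, ] }.
Union: FIRST(stmt) = { +, =, ] }.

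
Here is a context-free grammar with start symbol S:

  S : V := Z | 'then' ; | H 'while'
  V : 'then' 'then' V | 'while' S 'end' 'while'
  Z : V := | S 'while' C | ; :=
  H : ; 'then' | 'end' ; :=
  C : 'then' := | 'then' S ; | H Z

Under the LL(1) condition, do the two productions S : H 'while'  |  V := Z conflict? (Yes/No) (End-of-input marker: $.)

FIRST(H 'while') = { 'end', ; } and FIRST(V := Z) = { 'then', 'while' }.
The FIRST sets are disjoint and neither alternative is nullable — no conflict.

No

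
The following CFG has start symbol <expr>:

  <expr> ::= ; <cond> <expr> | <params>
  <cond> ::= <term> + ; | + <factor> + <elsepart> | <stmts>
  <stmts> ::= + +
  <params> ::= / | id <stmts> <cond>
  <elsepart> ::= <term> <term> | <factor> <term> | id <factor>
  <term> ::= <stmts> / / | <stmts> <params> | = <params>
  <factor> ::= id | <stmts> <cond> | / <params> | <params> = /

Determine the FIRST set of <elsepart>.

{ +, /, =, id }

From <elsepart> ::= <term> <term>: add FIRST(<term>) = { +, = }.
From <elsepart> ::= <factor> <term>: add FIRST(<factor>) = { +, /, id }.
<elsepart> ::= id <factor> contributes {id}.
Union: FIRST(<elsepart>) = { +, /, =, id }.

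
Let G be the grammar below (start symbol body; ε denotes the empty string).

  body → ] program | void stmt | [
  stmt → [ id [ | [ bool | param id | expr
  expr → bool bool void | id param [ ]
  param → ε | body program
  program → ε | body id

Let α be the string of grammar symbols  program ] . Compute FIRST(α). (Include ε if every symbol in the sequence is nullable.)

{ [, ], void }

Add FIRST(program)\{ε} = { [, ], void }; program is nullable, continue.
] is a terminal; add {]} and stop.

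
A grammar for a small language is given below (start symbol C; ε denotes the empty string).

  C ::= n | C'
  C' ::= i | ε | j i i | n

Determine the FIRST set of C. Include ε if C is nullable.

{ i, j, n, ε }

C ::= n contributes {n}.
From C ::= C': add FIRST(C') = { i, j, n, ε } (including ε since C' is nullable).
Union: FIRST(C) = { i, j, n, ε }.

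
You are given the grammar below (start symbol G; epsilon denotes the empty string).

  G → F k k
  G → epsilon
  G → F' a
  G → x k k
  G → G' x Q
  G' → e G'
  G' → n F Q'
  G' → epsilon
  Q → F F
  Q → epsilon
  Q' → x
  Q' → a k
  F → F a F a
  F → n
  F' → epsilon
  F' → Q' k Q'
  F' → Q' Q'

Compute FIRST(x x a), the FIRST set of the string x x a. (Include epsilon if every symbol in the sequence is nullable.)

{ x }

x is a terminal; add {x} and stop.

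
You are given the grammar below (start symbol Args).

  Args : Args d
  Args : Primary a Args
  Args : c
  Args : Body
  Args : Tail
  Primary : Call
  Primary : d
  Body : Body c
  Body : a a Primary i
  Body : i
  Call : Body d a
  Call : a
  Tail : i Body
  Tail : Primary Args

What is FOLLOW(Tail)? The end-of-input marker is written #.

{ #, d }

In Args : Tail: Tail is at the end, add FOLLOW(Args) = { #, d }.
Union: FOLLOW(Tail) = { #, d }.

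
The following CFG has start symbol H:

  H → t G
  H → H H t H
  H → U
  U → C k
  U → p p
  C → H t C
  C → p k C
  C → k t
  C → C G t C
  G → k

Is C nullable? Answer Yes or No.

No

No nonterminal in this grammar is nullable.
No production of C has an RHS whose symbols are all nullable, so C is not nullable.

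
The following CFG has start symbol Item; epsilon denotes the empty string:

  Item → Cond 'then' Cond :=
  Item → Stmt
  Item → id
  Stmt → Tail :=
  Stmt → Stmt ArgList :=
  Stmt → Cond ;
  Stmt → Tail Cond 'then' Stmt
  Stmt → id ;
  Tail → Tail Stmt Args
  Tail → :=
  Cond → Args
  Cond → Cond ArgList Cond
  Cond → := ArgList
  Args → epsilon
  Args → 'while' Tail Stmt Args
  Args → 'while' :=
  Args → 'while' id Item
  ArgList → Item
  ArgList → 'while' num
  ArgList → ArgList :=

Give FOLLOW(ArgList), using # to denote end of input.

In Stmt → Stmt ArgList :=: add FIRST(:=) = { := }.
In Cond → Cond ArgList Cond: add FIRST(Cond)\{epsilon} = { 'then', 'while', :=, ;, id }.
  Since Cond is nullable, also add FOLLOW(Cond) = { 'then', 'while', :=, ;, id }.
In Cond → := ArgList: ArgList is at the end, add FOLLOW(Cond) = { 'then', 'while', :=, ;, id }.
In ArgList → ArgList :=: add FIRST(:=) = { := }.
Union: FOLLOW(ArgList) = { 'then', 'while', :=, ;, id }.

{ 'then', 'while', :=, ;, id }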